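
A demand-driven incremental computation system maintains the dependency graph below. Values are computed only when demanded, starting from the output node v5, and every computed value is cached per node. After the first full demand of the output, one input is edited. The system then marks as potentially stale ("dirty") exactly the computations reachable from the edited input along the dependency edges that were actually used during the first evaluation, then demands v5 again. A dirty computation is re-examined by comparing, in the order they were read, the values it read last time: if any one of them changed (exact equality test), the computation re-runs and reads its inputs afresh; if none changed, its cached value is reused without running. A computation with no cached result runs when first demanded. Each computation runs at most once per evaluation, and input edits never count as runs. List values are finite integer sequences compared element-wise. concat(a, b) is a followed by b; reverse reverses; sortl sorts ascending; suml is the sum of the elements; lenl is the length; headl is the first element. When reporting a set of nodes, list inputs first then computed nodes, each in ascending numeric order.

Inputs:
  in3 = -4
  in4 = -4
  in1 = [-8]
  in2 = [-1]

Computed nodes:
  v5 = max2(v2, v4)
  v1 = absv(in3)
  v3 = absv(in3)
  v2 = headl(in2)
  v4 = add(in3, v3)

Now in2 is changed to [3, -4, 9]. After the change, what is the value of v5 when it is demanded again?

New value of v5: 3.

First evaluation (everything demanded from the output):
  v2 = headl([-1]) = -1
  v3 = absv(-4) = 4
  v4 = add(-4, 4) = 0
  v5 = max2(-1, 0) = 0

Propagation after the edit:
  v2: runs — in2 [-1]->[3, -4, 9]; result 3.
  v5: runs — v2 -1->3; result 3.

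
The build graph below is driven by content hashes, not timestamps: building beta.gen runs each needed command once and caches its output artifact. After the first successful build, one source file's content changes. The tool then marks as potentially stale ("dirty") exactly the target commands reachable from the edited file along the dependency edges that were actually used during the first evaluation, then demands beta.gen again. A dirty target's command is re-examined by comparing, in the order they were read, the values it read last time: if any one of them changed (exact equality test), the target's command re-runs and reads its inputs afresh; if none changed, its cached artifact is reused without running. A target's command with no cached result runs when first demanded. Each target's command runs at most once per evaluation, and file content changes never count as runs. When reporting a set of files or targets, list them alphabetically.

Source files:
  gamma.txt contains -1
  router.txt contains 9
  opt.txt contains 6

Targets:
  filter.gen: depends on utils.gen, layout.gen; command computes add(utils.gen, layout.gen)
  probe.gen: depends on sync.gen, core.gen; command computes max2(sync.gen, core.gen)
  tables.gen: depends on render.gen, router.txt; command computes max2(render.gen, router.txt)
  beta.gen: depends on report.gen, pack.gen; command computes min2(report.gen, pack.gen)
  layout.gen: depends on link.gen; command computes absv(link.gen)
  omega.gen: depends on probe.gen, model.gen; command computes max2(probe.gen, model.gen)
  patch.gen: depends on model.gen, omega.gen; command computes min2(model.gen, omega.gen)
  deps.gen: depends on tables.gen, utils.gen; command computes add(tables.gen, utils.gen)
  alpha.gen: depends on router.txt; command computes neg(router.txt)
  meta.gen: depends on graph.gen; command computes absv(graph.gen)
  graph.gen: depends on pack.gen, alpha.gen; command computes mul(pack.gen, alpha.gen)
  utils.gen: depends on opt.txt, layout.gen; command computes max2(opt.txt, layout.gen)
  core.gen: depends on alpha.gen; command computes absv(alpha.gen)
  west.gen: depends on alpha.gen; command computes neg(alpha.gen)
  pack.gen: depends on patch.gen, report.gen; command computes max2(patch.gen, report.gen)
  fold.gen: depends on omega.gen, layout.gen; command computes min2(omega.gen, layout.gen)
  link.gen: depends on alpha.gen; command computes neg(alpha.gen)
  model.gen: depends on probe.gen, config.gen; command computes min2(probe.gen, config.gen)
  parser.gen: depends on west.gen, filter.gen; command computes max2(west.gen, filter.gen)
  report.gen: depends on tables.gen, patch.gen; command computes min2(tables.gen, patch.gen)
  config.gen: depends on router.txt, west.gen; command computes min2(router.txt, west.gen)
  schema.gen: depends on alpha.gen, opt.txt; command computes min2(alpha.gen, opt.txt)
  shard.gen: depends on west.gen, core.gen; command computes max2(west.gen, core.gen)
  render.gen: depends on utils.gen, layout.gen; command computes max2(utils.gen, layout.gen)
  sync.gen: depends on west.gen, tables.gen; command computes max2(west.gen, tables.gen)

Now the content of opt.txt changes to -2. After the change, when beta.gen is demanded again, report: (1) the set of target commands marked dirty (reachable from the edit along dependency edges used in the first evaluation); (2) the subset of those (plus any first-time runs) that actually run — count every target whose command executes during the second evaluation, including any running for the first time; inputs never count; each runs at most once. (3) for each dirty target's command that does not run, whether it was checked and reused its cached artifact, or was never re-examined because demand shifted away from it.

Initial pass — values computed on the first demand:
  alpha.gen = neg(9) = -9
  core.gen = absv(-9) = 9
  link.gen = neg(-9) = 9
  layout.gen = absv(9) = 9
  utils.gen = max2(6, 9) = 9
  render.gen = max2(9, 9) = 9
  tables.gen = max2(9, 9) = 9
  west.gen = neg(-9) = 9
  config.gen = min2(9, 9) = 9
  sync.gen = max2(9, 9) = 9
  probe.gen = max2(9, 9) = 9
  model.gen = min2(9, 9) = 9
  omega.gen = max2(9, 9) = 9
  patch.gen = min2(9, 9) = 9
  report.gen = min2(9, 9) = 9
  pack.gen = max2(9, 9) = 9
  beta.gen = min2(9, 9) = 9

Second demand — change propagation:
  utils.gen: re-runs because opt.txt 6->-2; new result 9 (unchanged).
  render.gen: re-examined; everything it read last time is the same (utils.gen unchanged, layout.gen unchanged) — cache 9 kept, no run.
  tables.gen: re-examined; everything it read last time is the same (render.gen unchanged, router.txt unchanged) — cache 9 kept, no run.
  sync.gen: re-examined; everything it read last time is the same (west.gen unchanged, tables.gen unchanged) — cache 9 kept, no run.
  probe.gen: re-examined; everything it read last time is the same (sync.gen unchanged, core.gen unchanged) — cache 9 kept, no run.
  model.gen: re-examined; everything it read last time is the same (probe.gen unchanged, config.gen unchanged) — cache 9 kept, no run.
  omega.gen: re-examined; everything it read last time is the same (probe.gen unchanged, model.gen unchanged) — cache 9 kept, no run.
  patch.gen: re-examined; everything it read last time is the same (model.gen unchanged, omega.gen unchanged) — cache 9 kept, no run.
  report.gen: re-examined; everything it read last time is the same (tables.gen unchanged, patch.gen unchanged) — cache 9 kept, no run.
  pack.gen: re-examined; everything it read last time is the same (patch.gen unchanged, report.gen unchanged) — cache 9 kept, no run.
  beta.gen: re-examined; everything it read last time is the same (report.gen unchanged, pack.gen unchanged) — cache 9 kept, no run.

The important point: utils.gen recomputes to an identical value, and the output ends up unchanged.

Dirty set: beta.gen, model.gen, omega.gen, pack.gen, patch.gen, probe.gen, render.gen, report.gen, sync.gen, tables.gen, utils.gen.
Run set: utils.gen (1 run).
Re-examined without running (cache reused): beta.gen, model.gen, omega.gen, pack.gen, patch.gen, probe.gen, render.gen, report.gen, sync.gen, tables.gen.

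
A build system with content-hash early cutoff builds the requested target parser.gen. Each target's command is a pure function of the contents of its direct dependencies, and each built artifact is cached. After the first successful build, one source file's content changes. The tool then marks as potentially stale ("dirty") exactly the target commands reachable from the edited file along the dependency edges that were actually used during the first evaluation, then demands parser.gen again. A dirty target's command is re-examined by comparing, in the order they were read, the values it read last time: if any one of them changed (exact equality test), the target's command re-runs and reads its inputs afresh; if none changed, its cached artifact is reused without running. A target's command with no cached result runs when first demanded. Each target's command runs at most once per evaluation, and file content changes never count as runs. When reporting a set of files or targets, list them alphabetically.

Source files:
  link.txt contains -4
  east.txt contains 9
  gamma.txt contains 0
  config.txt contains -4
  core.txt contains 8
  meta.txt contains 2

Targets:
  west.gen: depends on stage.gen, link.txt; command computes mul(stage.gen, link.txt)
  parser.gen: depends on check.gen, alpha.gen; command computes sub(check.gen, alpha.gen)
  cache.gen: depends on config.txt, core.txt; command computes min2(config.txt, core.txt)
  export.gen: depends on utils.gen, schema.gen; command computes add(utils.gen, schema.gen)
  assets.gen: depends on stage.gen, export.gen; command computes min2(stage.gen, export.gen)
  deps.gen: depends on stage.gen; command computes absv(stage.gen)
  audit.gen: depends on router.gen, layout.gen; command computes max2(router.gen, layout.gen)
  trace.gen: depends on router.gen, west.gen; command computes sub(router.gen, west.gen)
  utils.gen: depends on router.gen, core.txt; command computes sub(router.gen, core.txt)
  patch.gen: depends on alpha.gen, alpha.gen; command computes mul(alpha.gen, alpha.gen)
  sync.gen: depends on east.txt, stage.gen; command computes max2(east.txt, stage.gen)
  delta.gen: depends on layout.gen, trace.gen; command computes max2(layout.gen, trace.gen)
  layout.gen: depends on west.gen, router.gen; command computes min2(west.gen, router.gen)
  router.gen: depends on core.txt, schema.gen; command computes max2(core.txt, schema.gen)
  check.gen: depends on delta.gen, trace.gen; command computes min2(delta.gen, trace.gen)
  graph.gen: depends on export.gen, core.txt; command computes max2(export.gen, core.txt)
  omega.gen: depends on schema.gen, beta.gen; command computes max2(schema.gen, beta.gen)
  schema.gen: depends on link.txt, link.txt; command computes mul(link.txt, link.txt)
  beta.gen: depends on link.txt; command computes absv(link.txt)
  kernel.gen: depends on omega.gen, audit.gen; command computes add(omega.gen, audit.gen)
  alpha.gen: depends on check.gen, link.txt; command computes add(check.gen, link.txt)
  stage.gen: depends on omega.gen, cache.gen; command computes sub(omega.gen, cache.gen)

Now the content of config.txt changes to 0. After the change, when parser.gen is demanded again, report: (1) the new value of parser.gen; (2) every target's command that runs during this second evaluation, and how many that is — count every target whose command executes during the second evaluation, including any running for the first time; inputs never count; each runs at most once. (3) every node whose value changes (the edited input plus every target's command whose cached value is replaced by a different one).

New value of parser.gen: 4.
Target commands that run: alpha.gen, cache.gen, check.gen, delta.gen, layout.gen, parser.gen, stage.gen, trace.gen, west.gen — 9 in total.
Values that change: alpha.gen, cache.gen, check.gen, config.txt, delta.gen, layout.gen, stage.gen, trace.gen, west.gen.

First evaluation (everything demanded from the output):
  beta.gen = absv(-4) = 4
  cache.gen = min2(-4, 8) = -4
  schema.gen = mul(-4, -4) = 16
  omega.gen = max2(16, 4) = 16
  router.gen = max2(8, 16) = 16
  stage.gen = sub(16, -4) = 20
  west.gen = mul(20, -4) = -80
  layout.gen = min2(-80, 16) = -80
  trace.gen = sub(16, -80) = 96
  delta.gen = max2(-80, 96) = 96
  check.gen = min2(96, 96) = 96
  alpha.gen = add(96, -4) = 92
  parser.gen = sub(96, 92) = 4

Propagation after the edit:
  cache.gen: runs — config.txt -4->0; result 0.
  stage.gen: runs — cache.gen -4->0; result 16.
  west.gen: runs — stage.gen 20->16; result -64.
  layout.gen: runs — west.gen -80->-64; result -64.
  trace.gen: runs — west.gen -80->-64; result 80.
  delta.gen: runs — layout.gen -80->-64; trace.gen 96->80; result 80.
  check.gen: runs — delta.gen 96->80; trace.gen 96->80; result 80.
  alpha.gen: runs — check.gen 96->80; result 76.
  parser.gen: runs — check.gen 96->80; alpha.gen 92->76; result 4 (same value as before).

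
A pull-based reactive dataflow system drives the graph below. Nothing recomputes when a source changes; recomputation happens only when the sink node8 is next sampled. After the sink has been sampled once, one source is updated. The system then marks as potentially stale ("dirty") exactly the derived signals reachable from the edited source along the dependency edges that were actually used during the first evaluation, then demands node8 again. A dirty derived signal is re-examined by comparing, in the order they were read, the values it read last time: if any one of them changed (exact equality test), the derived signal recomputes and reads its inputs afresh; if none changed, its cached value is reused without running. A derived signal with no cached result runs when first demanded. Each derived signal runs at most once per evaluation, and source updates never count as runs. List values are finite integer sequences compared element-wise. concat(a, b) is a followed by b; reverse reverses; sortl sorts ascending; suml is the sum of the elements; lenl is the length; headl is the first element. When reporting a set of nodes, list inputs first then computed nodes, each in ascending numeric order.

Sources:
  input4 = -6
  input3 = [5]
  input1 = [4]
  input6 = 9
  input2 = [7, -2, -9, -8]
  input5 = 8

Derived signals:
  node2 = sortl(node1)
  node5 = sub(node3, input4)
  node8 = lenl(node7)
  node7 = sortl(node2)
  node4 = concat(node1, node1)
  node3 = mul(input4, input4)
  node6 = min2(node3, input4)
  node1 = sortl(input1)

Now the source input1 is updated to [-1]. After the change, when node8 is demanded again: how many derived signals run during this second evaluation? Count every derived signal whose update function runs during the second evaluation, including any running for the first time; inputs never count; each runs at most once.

First evaluation (everything demanded from the output):
  node1 = sortl([4]) = [4]
  node2 = sortl([4]) = [4]
  node7 = sortl([4]) = [4]
  node8 = lenl([4]) = 1

Propagation after the edit:
  node1: runs — input1 [4]->[-1]; result [-1].
  node2: runs — node1 [4]->[-1]; result [-1].
  node7: runs — node2 [4]->[-1]; result [-1].
  node8: runs — node7 [4]->[-1]; result 1 (same value as before).

Derived signals that run: node1, node2, node7, node8 — 4 in total.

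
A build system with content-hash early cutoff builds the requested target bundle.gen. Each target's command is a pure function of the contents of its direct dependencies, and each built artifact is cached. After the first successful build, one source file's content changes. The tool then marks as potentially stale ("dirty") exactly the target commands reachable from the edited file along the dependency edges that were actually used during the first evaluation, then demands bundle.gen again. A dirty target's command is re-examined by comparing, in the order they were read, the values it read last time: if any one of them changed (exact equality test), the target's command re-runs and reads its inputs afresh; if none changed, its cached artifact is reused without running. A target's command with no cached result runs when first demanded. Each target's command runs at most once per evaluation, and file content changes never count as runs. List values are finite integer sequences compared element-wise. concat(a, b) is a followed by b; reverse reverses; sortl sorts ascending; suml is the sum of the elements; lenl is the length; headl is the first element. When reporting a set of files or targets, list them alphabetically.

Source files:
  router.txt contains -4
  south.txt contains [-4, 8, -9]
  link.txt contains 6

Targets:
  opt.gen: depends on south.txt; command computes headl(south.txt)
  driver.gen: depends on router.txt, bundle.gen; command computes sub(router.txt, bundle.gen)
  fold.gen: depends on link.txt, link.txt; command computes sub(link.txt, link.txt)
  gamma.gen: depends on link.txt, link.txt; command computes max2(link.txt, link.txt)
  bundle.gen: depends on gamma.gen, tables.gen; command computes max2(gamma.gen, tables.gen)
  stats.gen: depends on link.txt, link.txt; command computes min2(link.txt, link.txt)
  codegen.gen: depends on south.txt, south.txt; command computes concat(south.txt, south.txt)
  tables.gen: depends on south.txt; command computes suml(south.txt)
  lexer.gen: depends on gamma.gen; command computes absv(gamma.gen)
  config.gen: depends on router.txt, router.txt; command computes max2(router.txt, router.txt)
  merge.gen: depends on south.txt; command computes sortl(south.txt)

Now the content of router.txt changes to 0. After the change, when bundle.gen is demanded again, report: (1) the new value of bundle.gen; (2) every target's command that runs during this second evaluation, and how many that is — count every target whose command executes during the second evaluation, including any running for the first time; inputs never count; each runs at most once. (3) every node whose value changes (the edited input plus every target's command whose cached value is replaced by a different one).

First evaluation (everything demanded from the output):
  gamma.gen = max2(6, 6) = 6
  tables.gen = suml([-4, 8, -9]) = -5
  bundle.gen = max2(6, -5) = 6

Propagation after the edit:
  router.txt feeds no computation that the output demands — nothing is marked dirty and nothing runs.

Key observation: router.txt is never demanded by the output, so the edit triggers no recomputation at all.

New value of bundle.gen: 6.
Target commands that run: none — 0 in total.
Values that change: router.txt.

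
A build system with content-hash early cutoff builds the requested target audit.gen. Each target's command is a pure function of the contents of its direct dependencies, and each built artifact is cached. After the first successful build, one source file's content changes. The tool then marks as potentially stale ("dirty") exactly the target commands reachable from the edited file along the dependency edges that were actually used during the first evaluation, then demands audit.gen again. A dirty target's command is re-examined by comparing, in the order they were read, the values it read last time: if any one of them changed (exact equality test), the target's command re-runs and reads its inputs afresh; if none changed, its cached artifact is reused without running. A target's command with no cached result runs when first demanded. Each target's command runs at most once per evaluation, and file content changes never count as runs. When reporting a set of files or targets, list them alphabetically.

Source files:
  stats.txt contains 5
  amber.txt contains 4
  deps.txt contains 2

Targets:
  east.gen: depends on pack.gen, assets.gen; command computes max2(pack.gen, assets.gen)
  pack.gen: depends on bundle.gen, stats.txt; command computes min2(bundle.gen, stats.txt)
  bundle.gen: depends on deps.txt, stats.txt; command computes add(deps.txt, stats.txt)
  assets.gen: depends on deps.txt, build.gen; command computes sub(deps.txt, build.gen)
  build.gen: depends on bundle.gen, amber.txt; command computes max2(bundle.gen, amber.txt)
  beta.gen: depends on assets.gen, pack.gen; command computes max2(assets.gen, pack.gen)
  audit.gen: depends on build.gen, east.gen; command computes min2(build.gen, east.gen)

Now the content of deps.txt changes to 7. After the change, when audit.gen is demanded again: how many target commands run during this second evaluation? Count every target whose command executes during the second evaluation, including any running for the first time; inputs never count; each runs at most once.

Target commands that run: assets.gen, audit.gen, build.gen, bundle.gen, pack.gen — 5 in total.
Key observation: the cutoff stops propagation at east.gen — its inputs' values are unchanged, so it reuses its cache.

First evaluation (everything demanded from the output):
  bundle.gen = add(2, 5) = 7
  build.gen = max2(7, 4) = 7
  assets.gen = sub(2, 7) = -5
  pack.gen = min2(7, 5) = 5
  east.gen = max2(5, -5) = 5
  audit.gen = min2(7, 5) = 5

Propagation after the edit:
  bundle.gen: runs — deps.txt 2->7; result 12.
  build.gen: runs — bundle.gen 7->12; result 12.
  assets.gen: runs — deps.txt 2->7; build.gen 7->12; result -5 (same value as before).
  pack.gen: runs — bundle.gen 7->12; result 5 (same value as before).
  east.gen: checked — values it read are unchanged (pack.gen unchanged, assets.gen unchanged); reused cached 5 without running.
  audit.gen: runs — build.gen 7->12; result 5 (same value as before).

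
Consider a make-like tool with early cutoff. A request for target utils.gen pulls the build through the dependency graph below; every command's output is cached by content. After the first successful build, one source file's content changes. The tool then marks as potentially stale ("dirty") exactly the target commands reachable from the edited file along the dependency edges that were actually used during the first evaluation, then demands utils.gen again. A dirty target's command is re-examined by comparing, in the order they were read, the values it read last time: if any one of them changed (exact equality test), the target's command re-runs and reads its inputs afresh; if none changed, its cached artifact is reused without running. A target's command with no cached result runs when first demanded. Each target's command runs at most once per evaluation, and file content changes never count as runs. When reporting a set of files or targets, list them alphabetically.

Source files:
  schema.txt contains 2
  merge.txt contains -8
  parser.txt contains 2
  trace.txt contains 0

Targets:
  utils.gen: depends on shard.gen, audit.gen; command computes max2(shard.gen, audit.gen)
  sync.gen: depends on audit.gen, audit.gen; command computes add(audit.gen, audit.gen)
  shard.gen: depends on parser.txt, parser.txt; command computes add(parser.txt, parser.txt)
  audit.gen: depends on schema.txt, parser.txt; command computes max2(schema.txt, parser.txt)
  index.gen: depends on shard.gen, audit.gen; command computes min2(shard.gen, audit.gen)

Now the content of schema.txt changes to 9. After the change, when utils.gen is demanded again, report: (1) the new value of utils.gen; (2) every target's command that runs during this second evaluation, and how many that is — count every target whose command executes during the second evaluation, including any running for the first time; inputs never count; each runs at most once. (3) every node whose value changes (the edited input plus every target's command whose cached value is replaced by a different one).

Demanding utils.gen again yields 9.
2 target commands run: audit.gen, utils.gen.
The nodes whose values change: audit.gen, schema.txt, utils.gen.

First demand of the output computes:
  audit.gen = max2(2, 2) = 2
  shard.gen = add(2, 2) = 4
  utils.gen = max2(4, 2) = 4

After the edit, cleaning proceeds:
  audit.gen: a read changed (schema.txt 2->9) — executes, giving 9.
  utils.gen: a read changed (audit.gen 2->9) — executes, giving 9.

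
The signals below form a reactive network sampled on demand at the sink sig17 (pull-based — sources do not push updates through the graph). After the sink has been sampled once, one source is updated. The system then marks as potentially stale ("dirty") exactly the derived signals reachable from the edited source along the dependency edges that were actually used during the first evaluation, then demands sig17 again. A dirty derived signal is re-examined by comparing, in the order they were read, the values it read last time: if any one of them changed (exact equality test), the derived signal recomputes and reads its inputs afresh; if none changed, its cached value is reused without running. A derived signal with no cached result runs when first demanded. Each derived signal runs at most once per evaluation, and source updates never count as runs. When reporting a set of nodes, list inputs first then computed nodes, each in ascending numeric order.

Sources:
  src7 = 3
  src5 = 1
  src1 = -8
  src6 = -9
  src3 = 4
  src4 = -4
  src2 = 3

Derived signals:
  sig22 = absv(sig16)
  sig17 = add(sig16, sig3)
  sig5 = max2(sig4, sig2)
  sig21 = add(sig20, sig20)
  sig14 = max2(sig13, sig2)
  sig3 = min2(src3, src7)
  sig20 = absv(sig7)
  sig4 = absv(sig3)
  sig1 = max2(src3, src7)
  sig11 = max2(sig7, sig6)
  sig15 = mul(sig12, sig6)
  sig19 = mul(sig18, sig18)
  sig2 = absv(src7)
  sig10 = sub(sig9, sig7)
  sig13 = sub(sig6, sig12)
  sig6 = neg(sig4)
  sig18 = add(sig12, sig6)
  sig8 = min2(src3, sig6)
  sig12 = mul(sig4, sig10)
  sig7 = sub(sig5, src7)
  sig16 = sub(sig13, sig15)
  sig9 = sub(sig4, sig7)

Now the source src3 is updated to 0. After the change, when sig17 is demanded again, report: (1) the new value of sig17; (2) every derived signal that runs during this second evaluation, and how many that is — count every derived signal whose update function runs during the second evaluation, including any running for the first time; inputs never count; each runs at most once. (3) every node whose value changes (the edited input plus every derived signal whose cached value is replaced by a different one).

Initial pass — values computed on the first demand:
  sig2 = absv(3) = 3
  sig3 = min2(4, 3) = 3
  sig4 = absv(3) = 3
  sig5 = max2(3, 3) = 3
  sig6 = neg(3) = -3
  sig7 = sub(3, 3) = 0
  sig9 = sub(3, 0) = 3
  sig10 = sub(3, 0) = 3
  sig12 = mul(3, 3) = 9
  sig13 = sub(-3, 9) = -12
  sig15 = mul(9, -3) = -27
  sig16 = sub(-12, -27) = 15
  sig17 = add(15, 3) = 18

Second demand — change propagation:
  sig3: re-runs because src3 4->0; new result 0.
  sig4: re-runs because sig3 3->0; new result 0.
  sig5: re-runs because sig4 3->0; new result 3 (unchanged).
  sig6: re-runs because sig4 3->0; new result 0.
  sig7: re-examined; everything it read last time is the same (sig5 unchanged, src7 unchanged) — cache 0 kept, no run.
  sig9: re-runs because sig4 3->0; new result 0.
  sig10: re-runs because sig9 3->0; new result 0.
  sig12: re-runs because sig4 3->0; sig10 3->0; new result 0.
  sig13: re-runs because sig6 -3->0; sig12 9->0; new result 0.
  sig15: re-runs because sig12 9->0; sig6 -3->0; new result 0.
  sig16: re-runs because sig13 -12->0; sig15 -27->0; new result 0.
  sig17: re-runs because sig16 15->0; sig3 3->0; new result 0.

The important point: at sig7 every value read last time is unchanged, so the dirty flag clears without a run.

sig17 now evaluates to 0.
Run set: sig3, sig4, sig5, sig6, sig9, sig10, sig12, sig13, sig15, sig16, sig17 (11 run).
Changed values: src3, sig3, sig4, sig6, sig9, sig10, sig12, sig13, sig15, sig16, sig17.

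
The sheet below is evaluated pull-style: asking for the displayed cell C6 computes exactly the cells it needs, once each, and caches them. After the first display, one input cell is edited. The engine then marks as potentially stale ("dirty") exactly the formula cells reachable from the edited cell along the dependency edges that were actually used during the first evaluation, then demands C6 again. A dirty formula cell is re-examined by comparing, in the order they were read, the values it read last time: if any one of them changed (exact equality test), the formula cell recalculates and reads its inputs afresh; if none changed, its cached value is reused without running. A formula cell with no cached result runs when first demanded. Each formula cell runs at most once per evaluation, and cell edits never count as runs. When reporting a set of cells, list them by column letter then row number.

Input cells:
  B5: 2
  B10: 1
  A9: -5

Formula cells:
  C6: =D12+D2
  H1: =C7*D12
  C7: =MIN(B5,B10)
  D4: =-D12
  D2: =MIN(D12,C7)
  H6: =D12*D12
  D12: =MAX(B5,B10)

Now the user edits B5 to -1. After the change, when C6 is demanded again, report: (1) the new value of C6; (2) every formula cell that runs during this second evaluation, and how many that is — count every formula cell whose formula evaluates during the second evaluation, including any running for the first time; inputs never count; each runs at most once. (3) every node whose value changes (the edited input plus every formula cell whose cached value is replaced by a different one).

Demanding C6 again yields 0.
4 formula cells run: C6, C7, D2, D12.
The nodes whose values change: B5, C6, C7, D2, D12.

First demand of the output computes:
  C7 = MIN(2, 1) = 1
  D12 = MAX(2, 1) = 2
  D2 = MIN(2, 1) = 1
  C6 = 2 + 1 = 3

After the edit, cleaning proceeds:
  C7: a read changed (B5 2->-1) — executes, giving -1.
  D12: a read changed (B5 2->-1) — executes, giving 1.
  D2: a read changed (D12 2->1; C7 1->-1) — executes, giving -1.
  C6: a read changed (D12 2->1; D2 1->-1) — executes, giving 0.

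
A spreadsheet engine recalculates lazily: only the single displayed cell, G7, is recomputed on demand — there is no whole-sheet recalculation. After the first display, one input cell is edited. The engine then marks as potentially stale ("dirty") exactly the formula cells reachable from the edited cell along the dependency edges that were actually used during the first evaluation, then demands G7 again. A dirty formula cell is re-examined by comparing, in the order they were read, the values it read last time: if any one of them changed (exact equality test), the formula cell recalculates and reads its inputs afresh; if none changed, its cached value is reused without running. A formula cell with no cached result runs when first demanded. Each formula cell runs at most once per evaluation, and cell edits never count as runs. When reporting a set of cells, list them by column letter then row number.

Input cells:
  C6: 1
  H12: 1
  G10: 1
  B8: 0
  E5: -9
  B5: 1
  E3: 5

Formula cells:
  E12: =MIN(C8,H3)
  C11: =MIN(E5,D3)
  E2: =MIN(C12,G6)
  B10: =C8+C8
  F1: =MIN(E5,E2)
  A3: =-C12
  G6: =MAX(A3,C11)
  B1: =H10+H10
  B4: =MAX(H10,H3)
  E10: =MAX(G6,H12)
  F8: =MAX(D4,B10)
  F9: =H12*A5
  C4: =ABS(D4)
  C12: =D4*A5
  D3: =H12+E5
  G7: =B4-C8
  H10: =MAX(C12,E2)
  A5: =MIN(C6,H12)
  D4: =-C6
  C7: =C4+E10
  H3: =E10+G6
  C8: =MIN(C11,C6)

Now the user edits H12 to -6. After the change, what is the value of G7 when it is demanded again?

New value of G7: 21.

First evaluation (everything demanded from the output):
  A5 = MIN(1, 1) = 1
  D3 = 1 + -9 = -8
  C11 = MIN(-9, -8) = -9
  C8 = MIN(-9, 1) = -9
  D4 = -(1) = -1
  C12 = -1 * 1 = -1
  A3 = -(-1) = 1
  G6 = MAX(1, -9) = 1
  E2 = MIN(-1, 1) = -1
  E10 = MAX(1, 1) = 1
  H3 = 1 + 1 = 2
  H10 = MAX(-1, -1) = -1
  B4 = MAX(-1, 2) = 2
  G7 = 2 - -9 = 11

Propagation after the edit:
  A5: runs — H12 1->-6; result -6.
  C12: runs — A5 1->-6; result 6.
  A3: runs — C12 -1->6; result -6.
  D3: runs — H12 1->-6; result -15.
  C11: runs — D3 -8->-15; result -15.
  C8: runs — C11 -9->-15; result -15.
  G6: runs — A3 1->-6; C11 -9->-15; result -6.
  E2: runs — C12 -1->6; G6 1->-6; result -6.
  E10: runs — G6 1->-6; H12 1->-6; result -6.
  H3: runs — E10 1->-6; G6 1->-6; result -12.
  H10: runs — C12 -1->6; E2 -1->-6; result 6.
  B4: runs — H10 -1->6; H3 2->-12; result 6.
  G7: runs — B4 2->6; C8 -9->-15; result 21.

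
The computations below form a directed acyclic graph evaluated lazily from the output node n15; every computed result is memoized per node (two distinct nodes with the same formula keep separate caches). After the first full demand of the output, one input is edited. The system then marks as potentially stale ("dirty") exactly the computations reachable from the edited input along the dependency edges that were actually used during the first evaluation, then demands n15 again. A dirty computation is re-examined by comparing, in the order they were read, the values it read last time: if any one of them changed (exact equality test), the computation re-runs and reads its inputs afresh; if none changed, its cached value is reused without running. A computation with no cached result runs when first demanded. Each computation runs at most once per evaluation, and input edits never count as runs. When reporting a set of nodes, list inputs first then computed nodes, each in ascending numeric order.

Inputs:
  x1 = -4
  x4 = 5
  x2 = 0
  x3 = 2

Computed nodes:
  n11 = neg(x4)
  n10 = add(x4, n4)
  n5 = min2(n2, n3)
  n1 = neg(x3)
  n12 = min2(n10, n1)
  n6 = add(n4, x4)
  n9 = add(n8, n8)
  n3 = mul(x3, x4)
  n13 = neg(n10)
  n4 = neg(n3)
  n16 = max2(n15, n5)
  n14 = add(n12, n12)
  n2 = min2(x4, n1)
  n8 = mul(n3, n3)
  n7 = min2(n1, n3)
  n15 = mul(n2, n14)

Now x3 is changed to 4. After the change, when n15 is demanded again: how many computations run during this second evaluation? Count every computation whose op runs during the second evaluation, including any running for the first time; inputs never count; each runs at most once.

First demand of the output computes:
  n1 = neg(2) = -2
  n2 = min2(5, -2) = -2
  n3 = mul(2, 5) = 10
  n4 = neg(10) = -10
  n10 = add(5, -10) = -5
  n12 = min2(-5, -2) = -5
  n14 = add(-5, -5) = -10
  n15 = mul(-2, -10) = 20

After the edit, cleaning proceeds:
  n1: a read changed (x3 2->4) — executes, giving -4.
  n2: a read changed (n1 -2->-4) — executes, giving -4.
  n3: a read changed (x3 2->4) — executes, giving 20.
  n4: a read changed (n3 10->20) — executes, giving -20.
  n10: a read changed (n4 -10->-20) — executes, giving -15.
  n12: a read changed (n10 -5->-15; n1 -2->-4) — executes, giving -15.
  n14: a read changed (n12 -5->-15; n12 -5->-15) — executes, giving -30.
  n15: a read changed (n2 -2->-4; n14 -10->-30) — executes, giving 120.

8 computations run: n1, n2, n3, n4, n10, n12, n14, n15.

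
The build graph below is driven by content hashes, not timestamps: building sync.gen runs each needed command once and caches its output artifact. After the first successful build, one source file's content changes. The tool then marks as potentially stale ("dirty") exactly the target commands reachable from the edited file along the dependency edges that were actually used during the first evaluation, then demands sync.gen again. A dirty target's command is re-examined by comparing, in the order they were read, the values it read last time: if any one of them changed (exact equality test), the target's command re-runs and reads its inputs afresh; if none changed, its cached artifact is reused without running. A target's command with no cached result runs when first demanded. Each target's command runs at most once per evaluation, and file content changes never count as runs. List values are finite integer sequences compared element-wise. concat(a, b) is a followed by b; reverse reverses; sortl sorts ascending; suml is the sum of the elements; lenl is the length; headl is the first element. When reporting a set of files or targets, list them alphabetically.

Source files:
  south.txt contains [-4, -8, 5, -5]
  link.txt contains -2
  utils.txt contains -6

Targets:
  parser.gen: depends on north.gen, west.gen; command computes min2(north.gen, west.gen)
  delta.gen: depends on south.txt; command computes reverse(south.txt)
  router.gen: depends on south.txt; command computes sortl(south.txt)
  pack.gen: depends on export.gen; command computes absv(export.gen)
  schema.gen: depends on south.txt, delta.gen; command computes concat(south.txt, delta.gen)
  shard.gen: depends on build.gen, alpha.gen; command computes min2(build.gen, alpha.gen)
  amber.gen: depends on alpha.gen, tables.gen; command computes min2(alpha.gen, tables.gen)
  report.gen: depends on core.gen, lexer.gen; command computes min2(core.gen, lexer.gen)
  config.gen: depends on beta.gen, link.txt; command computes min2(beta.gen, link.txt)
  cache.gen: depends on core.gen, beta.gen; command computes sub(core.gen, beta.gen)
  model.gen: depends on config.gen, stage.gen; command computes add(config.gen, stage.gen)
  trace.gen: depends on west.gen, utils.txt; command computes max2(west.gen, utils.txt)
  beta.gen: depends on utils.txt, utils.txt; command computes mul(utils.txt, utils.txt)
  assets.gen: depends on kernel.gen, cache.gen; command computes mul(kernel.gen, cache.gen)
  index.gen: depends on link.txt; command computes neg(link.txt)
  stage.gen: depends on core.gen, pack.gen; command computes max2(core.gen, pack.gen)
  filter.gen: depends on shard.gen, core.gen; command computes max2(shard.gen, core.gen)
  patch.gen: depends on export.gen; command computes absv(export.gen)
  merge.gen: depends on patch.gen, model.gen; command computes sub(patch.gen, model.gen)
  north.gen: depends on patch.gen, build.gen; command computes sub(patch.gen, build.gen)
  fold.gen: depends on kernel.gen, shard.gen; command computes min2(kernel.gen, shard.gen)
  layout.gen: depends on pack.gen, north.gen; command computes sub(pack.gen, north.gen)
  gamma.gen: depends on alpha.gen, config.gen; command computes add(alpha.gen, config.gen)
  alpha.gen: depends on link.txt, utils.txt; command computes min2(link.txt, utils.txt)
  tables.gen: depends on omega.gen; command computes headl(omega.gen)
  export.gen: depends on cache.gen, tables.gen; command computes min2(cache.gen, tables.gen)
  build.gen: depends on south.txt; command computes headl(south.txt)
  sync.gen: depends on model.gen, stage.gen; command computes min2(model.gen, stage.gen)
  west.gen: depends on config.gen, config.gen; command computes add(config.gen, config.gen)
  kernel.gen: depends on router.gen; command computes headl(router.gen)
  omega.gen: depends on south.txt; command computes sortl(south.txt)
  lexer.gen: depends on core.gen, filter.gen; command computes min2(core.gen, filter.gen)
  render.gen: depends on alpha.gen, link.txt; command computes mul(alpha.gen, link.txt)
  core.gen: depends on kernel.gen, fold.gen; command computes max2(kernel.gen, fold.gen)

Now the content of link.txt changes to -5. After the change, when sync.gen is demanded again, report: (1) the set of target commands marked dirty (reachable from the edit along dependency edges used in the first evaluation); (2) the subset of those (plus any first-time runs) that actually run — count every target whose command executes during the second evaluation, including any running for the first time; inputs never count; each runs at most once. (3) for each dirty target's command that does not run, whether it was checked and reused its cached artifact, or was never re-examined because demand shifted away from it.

Dirty set: alpha.gen, cache.gen, config.gen, core.gen, export.gen, fold.gen, model.gen, pack.gen, shard.gen, stage.gen, sync.gen.
Run set: alpha.gen, config.gen, model.gen, sync.gen (4 run).
Re-examined without running (cache reused): cache.gen, core.gen, export.gen, fold.gen, pack.gen, shard.gen, stage.gen.
The important point: at shard.gen every value read last time is unchanged, so the dirty flag clears without a run.

Initial pass — values computed on the first demand:
  alpha.gen = min2(-2, -6) = -6
  beta.gen = mul(-6, -6) = 36
  build.gen = headl([-4, -8, 5, -5]) = -4
  config.gen = min2(36, -2) = -2
  omega.gen = sortl([-4, -8, 5, -5]) = [-8, -5, -4, 5]
  router.gen = sortl([-4, -8, 5, -5]) = [-8, -5, -4, 5]
  kernel.gen = headl([-8, -5, -4, 5]) = -8
  shard.gen = min2(-4, -6) = -6
  fold.gen = min2(-8, -6) = -8
  core.gen = max2(-8, -8) = -8
  cache.gen = sub(-8, 36) = -44
  tables.gen = headl([-8, -5, -4, 5]) = -8
  export.gen = min2(-44, -8) = -44
  pack.gen = absv(-44) = 44
  stage.gen = max2(-8, 44) = 44
  model.gen = add(-2, 44) = 42
  sync.gen = min2(42, 44) = 42

Second demand — change propagation:
  alpha.gen: re-runs because link.txt -2->-5; new result -6 (unchanged).
  config.gen: re-runs because link.txt -2->-5; new result -5.
  shard.gen: re-examined; everything it read last time is the same (build.gen unchanged, alpha.gen unchanged) — cache -6 kept, no run.
  fold.gen: re-examined; everything it read last time is the same (kernel.gen unchanged, shard.gen unchanged) — cache -8 kept, no run.
  core.gen: re-examined; everything it read last time is the same (kernel.gen unchanged, fold.gen unchanged) — cache -8 kept, no run.
  cache.gen: re-examined; everything it read last time is the same (core.gen unchanged, beta.gen unchanged) — cache -44 kept, no run.
  export.gen: re-examined; everything it read last time is the same (cache.gen unchanged, tables.gen unchanged) — cache -44 kept, no run.
  pack.gen: re-examined; everything it read last time is the same (export.gen unchanged) — cache 44 kept, no run.
  stage.gen: re-examined; everything it read last time is the same (core.gen unchanged, pack.gen unchanged) — cache 44 kept, no run.
  model.gen: re-runs because config.gen -2->-5; new result 39.
  sync.gen: re-runs because model.gen 42->39; new result 39.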